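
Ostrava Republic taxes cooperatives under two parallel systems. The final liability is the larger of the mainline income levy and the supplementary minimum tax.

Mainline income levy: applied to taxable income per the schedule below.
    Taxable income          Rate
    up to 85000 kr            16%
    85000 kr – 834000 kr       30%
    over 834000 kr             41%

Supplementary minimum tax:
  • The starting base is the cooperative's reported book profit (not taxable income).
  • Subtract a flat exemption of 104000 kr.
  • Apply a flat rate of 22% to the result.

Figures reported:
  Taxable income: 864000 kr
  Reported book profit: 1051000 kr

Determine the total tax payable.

250600 kr

Mainline income levy:
  85000 kr × 16% = 13600 kr
  749000 kr × 30% = 224700 kr
  30000 kr × 41% = 12300 kr
  → 250600 kr

Supplementary minimum tax:
  Base (reported book profit): 1051000 kr
  Less exemption 104000 kr → base 947000 kr
  947000 kr × 22% = 208340 kr

250600 kr > 208340 kr, so the mainline income levy governs.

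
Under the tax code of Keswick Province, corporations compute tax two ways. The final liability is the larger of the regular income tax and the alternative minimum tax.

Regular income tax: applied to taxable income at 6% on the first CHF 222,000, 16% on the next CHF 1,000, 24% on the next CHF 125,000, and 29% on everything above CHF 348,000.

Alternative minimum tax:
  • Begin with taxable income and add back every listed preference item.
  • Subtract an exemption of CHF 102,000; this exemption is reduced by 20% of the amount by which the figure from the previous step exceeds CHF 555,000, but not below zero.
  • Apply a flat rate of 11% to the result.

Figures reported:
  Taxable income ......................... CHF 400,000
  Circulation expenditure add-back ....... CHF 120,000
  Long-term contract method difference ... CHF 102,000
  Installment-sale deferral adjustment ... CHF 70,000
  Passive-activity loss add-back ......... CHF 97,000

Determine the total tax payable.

CHF 80,718

Regular income tax:
  CHF 222,000 × 6% = CHF 13,320
  CHF 1,000 × 16% = CHF 160
  CHF 125,000 × 24% = CHF 30,000
  CHF 52,000 × 29% = CHF 15,080
  → CHF 58,560

Alternative minimum tax:
  Adjusted income: CHF 400,000 + CHF 120,000 + CHF 102,000 + CHF 70,000 + CHF 97,000 = CHF 789,000
  Exemption: CHF 102,000 − 20% × (CHF 789,000 − CHF 555,000) = CHF 102,000 − CHF 46,800 = CHF 55,200
  Base: CHF 789,000 − CHF 55,200 = CHF 733,800
  CHF 733,800 × 11% = CHF 80,718

CHF 80,718 > CHF 58,560, so the alternative minimum tax is the binding amount.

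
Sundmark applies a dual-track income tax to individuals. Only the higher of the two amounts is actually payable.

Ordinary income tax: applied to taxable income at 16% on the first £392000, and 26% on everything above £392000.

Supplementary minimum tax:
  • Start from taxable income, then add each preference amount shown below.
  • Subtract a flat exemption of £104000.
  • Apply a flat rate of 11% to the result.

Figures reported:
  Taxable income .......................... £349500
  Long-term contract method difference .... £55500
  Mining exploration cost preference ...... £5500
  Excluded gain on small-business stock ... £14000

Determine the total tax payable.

Ordinary income tax:
  £349500 × 16% = £55920

Supplementary minimum tax:
  Adjusted income: £349500 + £55500 + £5500 + £14000 = £424500
  Less exemption £104000 → base £320500
  £320500 × 11% = £35255

£55920 > £35255, so the ordinary income tax governs.

£55920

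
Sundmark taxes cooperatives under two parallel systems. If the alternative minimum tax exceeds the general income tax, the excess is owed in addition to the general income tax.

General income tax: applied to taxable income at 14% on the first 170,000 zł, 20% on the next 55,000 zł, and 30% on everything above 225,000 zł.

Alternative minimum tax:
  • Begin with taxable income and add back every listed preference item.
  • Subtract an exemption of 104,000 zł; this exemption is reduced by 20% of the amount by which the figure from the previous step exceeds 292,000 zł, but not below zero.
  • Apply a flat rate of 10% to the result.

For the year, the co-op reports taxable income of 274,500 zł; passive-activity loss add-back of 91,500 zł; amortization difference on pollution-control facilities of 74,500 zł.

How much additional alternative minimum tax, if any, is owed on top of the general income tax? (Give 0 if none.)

0 zł

Alternative minimum tax:
  Adjusted income: 274,500 zł + 91,500 zł + 74,500 zł = 440,500 zł
  Exemption: 104,000 zł − 20% × (440,500 zł − 292,000 zł) = 104,000 zł − 29,700 zł = 74,300 zł
  Base: 440,500 zł − 74,300 zł = 366,200 zł
  366,200 zł × 10% = 36,620 zł

General income tax:
  170,000 zł × 14% = 23,800 zł
  55,000 zł × 20% = 11,000 zł
  49,500 zł × 30% = 14,850 zł
  → 49,650 zł

36,620 zł ≤ 49,650 zł, so no add-on is due.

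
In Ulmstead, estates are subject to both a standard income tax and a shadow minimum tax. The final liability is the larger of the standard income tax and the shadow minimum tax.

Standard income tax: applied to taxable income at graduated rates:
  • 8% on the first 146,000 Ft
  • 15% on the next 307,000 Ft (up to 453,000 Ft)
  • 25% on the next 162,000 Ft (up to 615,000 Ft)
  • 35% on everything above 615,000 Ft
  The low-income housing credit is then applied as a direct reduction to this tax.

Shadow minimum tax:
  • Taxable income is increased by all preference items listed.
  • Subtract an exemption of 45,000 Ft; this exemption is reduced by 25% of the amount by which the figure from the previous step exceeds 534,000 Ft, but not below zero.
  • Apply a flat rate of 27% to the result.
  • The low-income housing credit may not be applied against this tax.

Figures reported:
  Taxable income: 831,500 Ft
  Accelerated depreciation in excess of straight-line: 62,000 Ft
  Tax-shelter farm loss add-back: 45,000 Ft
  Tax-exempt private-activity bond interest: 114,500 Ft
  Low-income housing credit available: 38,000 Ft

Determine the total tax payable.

Shadow minimum tax:
  Adjusted income: 831,500 Ft + 62,000 Ft + 45,000 Ft + 114,500 Ft = 1,053,000 Ft
  Exemption: 25% × (1,053,000 Ft − 534,000 Ft) = 129,750 Ft ≥ 45,000 Ft, so the exemption is fully phased out
  Base: 1,053,000 Ft − 0 Ft = 1,053,000 Ft
  1,053,000 Ft × 27% = 284,310 Ft

Standard income tax:
  146,000 Ft × 8% = 11,680 Ft
  307,000 Ft × 15% = 46,050 Ft
  162,000 Ft × 25% = 40,500 Ft
  216,500 Ft × 35% = 75,775 Ft
  → 174,005 Ft
  Less low-income housing credit 38,000 Ft → 136,005 Ft

284,310 Ft > 136,005 Ft, so the shadow minimum tax is the binding amount.

284,310 Ft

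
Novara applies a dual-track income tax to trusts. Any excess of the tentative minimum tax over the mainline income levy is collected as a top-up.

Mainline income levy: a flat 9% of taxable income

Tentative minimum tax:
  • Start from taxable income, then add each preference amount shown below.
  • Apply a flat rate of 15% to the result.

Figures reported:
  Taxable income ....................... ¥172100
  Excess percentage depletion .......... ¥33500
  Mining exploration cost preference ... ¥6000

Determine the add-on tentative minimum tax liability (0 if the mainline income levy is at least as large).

¥16251

Mainline income levy:
  ¥172100 × 9% = ¥15489

Tentative minimum tax:
  Adjusted income: ¥172100 + ¥33500 + ¥6000 = ¥211600
  ¥211600 × 15% = ¥31740

Excess of tentative minimum tax over mainline income levy: ¥31740 − ¥15489 = ¥16251.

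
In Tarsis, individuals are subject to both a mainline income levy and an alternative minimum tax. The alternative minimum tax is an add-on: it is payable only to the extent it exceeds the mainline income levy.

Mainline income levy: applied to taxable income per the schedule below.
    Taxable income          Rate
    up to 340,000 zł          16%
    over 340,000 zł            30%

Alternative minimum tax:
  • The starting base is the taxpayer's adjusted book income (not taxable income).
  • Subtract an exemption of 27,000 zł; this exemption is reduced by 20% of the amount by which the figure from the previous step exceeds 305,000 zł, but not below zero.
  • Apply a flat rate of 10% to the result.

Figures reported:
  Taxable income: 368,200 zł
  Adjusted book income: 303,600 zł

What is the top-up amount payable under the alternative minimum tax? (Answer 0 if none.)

Mainline income levy:
  340,000 zł × 16% = 54,400 zł
  28,200 zł × 30% = 8,460 zł
  → 62,860 zł

Alternative minimum tax:
  Base (adjusted book income): 303,600 zł
  Exemption: 303,600 zł ≤ 305,000 zł, so full 27,000 zł applies
  Base: 303,600 zł − 27,000 zł = 276,600 zł
  276,600 zł × 10% = 27,660 zł

27,660 zł ≤ 62,860 zł, so no add-on is due.

0 zł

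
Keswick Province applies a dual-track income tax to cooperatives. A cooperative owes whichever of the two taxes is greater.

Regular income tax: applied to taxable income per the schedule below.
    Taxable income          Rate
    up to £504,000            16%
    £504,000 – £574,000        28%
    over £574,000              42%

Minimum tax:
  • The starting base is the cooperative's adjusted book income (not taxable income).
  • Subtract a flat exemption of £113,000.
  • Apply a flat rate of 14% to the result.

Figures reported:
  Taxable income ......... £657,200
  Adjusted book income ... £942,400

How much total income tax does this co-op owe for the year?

£135,184

Regular income tax:
  £504,000 × 16% = £80,640
  £70,000 × 28% = £19,600
  £83,200 × 42% = £34,944
  → £135,184

Minimum tax:
  Base (adjusted book income): £942,400
  Less exemption £113,000 → base £829,400
  £829,400 × 14% = £116,116

£135,184 > £116,116, so the regular income tax governs.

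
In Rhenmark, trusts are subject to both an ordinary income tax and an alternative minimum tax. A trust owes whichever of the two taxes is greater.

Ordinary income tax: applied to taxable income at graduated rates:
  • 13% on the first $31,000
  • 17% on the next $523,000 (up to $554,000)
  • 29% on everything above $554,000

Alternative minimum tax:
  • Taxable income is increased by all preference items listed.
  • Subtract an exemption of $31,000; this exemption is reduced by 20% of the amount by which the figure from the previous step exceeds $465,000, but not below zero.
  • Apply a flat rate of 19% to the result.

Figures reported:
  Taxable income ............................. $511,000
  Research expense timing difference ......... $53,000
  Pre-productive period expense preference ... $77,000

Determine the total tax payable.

Ordinary income tax:
  $31,000 × 13% = $4,030
  $480,000 × 17% = $81,600
  → $85,630

Alternative minimum tax:
  Adjusted income: $511,000 + $53,000 + $77,000 = $641,000
  Exemption: 20% × ($641,000 − $465,000) = $35,200 ≥ $31,000, so the exemption is fully phased out
  Base: $641,000 − $0 = $641,000
  $641,000 × 19% = $121,790

$121,790 > $85,630, so the alternative minimum tax is the binding amount.

$121,790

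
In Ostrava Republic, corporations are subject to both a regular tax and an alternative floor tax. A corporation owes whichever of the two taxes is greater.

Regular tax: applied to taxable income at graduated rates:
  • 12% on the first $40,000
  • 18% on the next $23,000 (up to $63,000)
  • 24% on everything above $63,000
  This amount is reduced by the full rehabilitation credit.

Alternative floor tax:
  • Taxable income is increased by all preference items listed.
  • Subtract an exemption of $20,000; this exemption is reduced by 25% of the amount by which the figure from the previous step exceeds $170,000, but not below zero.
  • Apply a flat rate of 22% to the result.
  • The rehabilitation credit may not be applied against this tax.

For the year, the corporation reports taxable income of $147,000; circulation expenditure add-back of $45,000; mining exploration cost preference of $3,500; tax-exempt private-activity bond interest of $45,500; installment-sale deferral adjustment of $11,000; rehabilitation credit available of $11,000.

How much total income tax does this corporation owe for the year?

Regular tax:
  $40,000 × 12% = $4,800
  $23,000 × 18% = $4,140
  $84,000 × 24% = $20,160
  → $29,100
  Less rehabilitation credit $11,000 → $18,100

Alternative floor tax:
  Adjusted income: $147,000 + $45,000 + $3,500 + $45,500 + $11,000 = $252,000
  Exemption: 25% × ($252,000 − $170,000) = $20,500 ≥ $20,000, so the exemption is fully phased out
  Base: $252,000 − $0 = $252,000
  $252,000 × 22% = $55,440

$55,440 > $18,100, so the alternative floor tax is the binding amount.

$55,440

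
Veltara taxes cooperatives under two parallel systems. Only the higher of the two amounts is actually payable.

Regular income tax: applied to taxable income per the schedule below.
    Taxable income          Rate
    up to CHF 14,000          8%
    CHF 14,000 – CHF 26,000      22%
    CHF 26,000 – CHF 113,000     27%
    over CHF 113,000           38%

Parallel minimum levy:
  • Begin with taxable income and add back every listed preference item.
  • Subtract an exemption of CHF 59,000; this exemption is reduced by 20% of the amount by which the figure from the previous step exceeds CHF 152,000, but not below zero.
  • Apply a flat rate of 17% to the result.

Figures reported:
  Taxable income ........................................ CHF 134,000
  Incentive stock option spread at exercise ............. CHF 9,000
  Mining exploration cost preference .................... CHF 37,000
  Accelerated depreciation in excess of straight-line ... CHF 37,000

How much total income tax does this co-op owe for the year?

CHF 35,230

Regular income tax:
  CHF 14,000 × 8% = CHF 1,120
  CHF 12,000 × 22% = CHF 2,640
  CHF 87,000 × 27% = CHF 23,490
  CHF 21,000 × 38% = CHF 7,980
  → CHF 35,230

Parallel minimum levy:
  Adjusted income: CHF 134,000 + CHF 9,000 + CHF 37,000 + CHF 37,000 = CHF 217,000
  Exemption: CHF 59,000 − 20% × (CHF 217,000 − CHF 152,000) = CHF 59,000 − CHF 13,000 = CHF 46,000
  Base: CHF 217,000 − CHF 46,000 = CHF 171,000
  CHF 171,000 × 17% = CHF 29,070

CHF 35,230 > CHF 29,070, so the regular income tax governs.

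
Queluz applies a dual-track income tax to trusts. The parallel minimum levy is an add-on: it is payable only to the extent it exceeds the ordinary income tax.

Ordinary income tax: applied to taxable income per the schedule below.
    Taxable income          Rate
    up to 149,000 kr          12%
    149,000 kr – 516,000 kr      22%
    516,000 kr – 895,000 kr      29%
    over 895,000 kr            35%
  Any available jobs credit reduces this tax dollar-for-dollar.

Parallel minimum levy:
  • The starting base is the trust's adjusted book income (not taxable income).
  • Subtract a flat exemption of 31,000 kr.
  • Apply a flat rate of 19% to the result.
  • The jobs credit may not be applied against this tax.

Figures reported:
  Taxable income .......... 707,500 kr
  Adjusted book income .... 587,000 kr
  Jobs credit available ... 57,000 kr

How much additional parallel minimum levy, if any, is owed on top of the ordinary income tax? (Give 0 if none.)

Ordinary income tax:
  149,000 kr × 12% = 17,880 kr
  367,000 kr × 22% = 80,740 kr
  191,500 kr × 29% = 55,535 kr
  → 154,155 kr
  Less jobs credit 57,000 kr → 97,155 kr

Parallel minimum levy:
  Base (adjusted book income): 587,000 kr
  Less exemption 31,000 kr → base 556,000 kr
  556,000 kr × 19% = 105,640 kr

Excess of parallel minimum levy over ordinary income tax: 105,640 kr − 97,155 kr = 8,485 kr.

8,485 kr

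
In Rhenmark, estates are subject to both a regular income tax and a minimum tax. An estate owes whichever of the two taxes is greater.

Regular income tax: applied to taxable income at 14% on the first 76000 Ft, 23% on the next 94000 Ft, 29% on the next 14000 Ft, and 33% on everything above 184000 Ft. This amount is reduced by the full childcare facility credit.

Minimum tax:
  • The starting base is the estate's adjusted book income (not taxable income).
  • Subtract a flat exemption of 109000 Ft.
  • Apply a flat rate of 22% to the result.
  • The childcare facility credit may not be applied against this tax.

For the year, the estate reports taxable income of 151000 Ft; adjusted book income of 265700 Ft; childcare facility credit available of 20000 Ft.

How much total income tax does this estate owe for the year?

34474 Ft

Minimum tax:
  Base (adjusted book income): 265700 Ft
  Less exemption 109000 Ft → base 156700 Ft
  156700 Ft × 22% = 34474 Ft

Regular income tax:
  76000 Ft × 14% = 10640 Ft
  75000 Ft × 23% = 17250 Ft
  → 27890 Ft
  Less childcare facility credit 20000 Ft → 7890 Ft

34474 Ft > 7890 Ft, so the minimum tax is the binding amount.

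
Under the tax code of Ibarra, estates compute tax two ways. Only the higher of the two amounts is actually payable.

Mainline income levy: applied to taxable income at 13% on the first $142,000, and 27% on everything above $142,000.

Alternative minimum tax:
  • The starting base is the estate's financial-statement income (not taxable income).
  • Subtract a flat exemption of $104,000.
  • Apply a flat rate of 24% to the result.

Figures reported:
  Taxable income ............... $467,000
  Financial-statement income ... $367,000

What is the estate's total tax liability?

$106,210

Mainline income levy:
  $142,000 × 13% = $18,460
  $325,000 × 27% = $87,750
  → $106,210

Alternative minimum tax:
  Base (financial-statement income): $367,000
  Less exemption $104,000 → base $263,000
  $263,000 × 24% = $63,120

$106,210 > $63,120, so the mainline income levy governs.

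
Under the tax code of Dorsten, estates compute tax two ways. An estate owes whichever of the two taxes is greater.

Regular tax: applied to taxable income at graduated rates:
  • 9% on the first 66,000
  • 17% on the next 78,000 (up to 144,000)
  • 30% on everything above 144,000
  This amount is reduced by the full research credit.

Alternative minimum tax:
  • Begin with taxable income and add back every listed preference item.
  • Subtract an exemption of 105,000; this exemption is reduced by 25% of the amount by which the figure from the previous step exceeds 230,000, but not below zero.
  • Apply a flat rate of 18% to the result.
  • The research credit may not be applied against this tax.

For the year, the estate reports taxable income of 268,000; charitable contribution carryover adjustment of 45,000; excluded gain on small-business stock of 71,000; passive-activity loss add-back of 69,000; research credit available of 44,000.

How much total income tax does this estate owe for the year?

Alternative minimum tax:
  Adjusted income: 268,000 + 45,000 + 71,000 + 69,000 = 453,000
  Exemption: 105,000 − 25% × (453,000 − 230,000) = 105,000 − 55,750 = 49,250
  Base: 453,000 − 49,250 = 403,750
  403,750 × 18% = 72,675

Regular tax:
  66,000 × 9% = 5,940
  78,000 × 17% = 13,260
  124,000 × 30% = 37,200
  → 56,400
  Less research credit 44,000 → 12,400

72,675 > 12,400, so the alternative minimum tax is the binding amount.

72,675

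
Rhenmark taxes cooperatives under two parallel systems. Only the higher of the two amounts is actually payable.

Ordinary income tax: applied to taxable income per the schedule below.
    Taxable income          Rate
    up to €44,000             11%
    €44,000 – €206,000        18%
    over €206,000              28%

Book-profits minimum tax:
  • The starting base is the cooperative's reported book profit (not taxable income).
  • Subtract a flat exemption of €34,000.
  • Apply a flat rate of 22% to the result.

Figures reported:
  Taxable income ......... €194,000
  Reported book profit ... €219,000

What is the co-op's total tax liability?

Ordinary income tax:
  €44,000 × 11% = €4,840
  €150,000 × 18% = €27,000
  → €31,840

Book-profits minimum tax:
  Base (reported book profit): €219,000
  Less exemption €34,000 → base €185,000
  €185,000 × 22% = €40,700

€40,700 > €31,840, so the book-profits minimum tax is the binding amount.

€40,700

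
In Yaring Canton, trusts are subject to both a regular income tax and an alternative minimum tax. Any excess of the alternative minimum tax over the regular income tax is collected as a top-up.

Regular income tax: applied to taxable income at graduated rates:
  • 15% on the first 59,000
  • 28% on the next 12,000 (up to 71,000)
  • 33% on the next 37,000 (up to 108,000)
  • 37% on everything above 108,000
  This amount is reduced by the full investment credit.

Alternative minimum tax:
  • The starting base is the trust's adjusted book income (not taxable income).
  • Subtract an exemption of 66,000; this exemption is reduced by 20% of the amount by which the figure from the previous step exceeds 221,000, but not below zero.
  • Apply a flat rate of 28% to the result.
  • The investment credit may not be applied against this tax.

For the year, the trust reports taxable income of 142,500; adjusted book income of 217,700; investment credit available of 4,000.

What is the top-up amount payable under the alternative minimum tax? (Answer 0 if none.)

9,291

Alternative minimum tax:
  Base (adjusted book income): 217,700
  Exemption: 217,700 ≤ 221,000, so full 66,000 applies
  Base: 217,700 − 66,000 = 151,700
  151,700 × 28% = 42,476

Regular income tax:
  59,000 × 15% = 8,850
  12,000 × 28% = 3,360
  37,000 × 33% = 12,210
  34,500 × 37% = 12,765
  → 37,185
  Less investment credit 4,000 → 33,185

Excess of alternative minimum tax over regular income tax: 42,476 − 33,185 = 9,291.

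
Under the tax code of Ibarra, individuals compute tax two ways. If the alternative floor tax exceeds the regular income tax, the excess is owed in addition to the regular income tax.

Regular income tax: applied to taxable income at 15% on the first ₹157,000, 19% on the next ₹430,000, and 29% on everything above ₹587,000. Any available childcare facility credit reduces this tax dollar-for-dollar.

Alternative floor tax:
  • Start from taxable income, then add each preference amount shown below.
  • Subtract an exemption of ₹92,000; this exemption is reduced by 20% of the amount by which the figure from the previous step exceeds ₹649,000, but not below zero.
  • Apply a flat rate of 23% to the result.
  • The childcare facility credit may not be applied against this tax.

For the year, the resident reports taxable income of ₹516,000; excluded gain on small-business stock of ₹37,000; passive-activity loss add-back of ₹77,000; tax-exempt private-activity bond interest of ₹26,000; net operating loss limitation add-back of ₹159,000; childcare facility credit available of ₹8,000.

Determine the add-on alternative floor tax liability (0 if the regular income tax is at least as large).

₹90,166

Regular income tax:
  ₹157,000 × 15% = ₹23,550
  ₹359,000 × 19% = ₹68,210
  → ₹91,760
  Less childcare facility credit ₹8,000 → ₹83,760

Alternative floor tax:
  Adjusted income: ₹516,000 + ₹37,000 + ₹77,000 + ₹26,000 + ₹159,000 = ₹815,000
  Exemption: ₹92,000 − 20% × (₹815,000 − ₹649,000) = ₹92,000 − ₹33,200 = ₹58,800
  Base: ₹815,000 − ₹58,800 = ₹756,200
  ₹756,200 × 23% = ₹173,926

Excess of alternative floor tax over regular income tax: ₹173,926 − ₹83,760 = ₹90,166.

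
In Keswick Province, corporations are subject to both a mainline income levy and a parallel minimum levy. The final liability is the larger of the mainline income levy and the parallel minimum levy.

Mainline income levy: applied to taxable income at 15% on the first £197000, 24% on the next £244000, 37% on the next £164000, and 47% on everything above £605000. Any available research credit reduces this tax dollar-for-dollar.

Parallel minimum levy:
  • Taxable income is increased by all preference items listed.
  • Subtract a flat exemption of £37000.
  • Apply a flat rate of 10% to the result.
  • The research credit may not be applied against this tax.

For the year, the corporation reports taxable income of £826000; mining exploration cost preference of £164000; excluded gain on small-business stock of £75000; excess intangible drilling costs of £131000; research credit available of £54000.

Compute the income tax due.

£198660

Parallel minimum levy:
  Adjusted income: £826000 + £164000 + £75000 + £131000 = £1196000
  Less exemption £37000 → base £1159000
  £1159000 × 10% = £115900

Mainline income levy:
  £197000 × 15% = £29550
  £244000 × 24% = £58560
  £164000 × 37% = £60680
  £221000 × 47% = £103870
  → £252660
  Less research credit £54000 → £198660

£198660 > £115900, so the mainline income levy governs.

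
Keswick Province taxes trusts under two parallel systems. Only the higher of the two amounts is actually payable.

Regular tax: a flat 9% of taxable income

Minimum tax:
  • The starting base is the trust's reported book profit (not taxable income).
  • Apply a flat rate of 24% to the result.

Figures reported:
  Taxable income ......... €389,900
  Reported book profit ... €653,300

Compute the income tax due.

Regular tax:
  €389,900 × 9% = €35,091

Minimum tax:
  Base (reported book profit): €653,300
  €653,300 × 24% = €156,792

€156,792 > €35,091, so the minimum tax is the binding amount.

€156,792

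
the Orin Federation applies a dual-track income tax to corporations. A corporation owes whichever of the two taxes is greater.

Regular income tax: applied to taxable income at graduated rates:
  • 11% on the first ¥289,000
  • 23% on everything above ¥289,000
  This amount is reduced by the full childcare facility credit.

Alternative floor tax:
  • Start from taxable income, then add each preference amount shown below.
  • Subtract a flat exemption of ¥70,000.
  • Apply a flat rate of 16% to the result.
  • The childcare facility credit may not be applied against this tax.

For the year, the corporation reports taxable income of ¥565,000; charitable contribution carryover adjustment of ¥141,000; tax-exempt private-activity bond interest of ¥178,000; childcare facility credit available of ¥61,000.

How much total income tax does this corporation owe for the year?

Alternative floor tax:
  Adjusted income: ¥565,000 + ¥141,000 + ¥178,000 = ¥884,000
  Less exemption ¥70,000 → base ¥814,000
  ¥814,000 × 16% = ¥130,240

Regular income tax:
  ¥289,000 × 11% = ¥31,790
  ¥276,000 × 23% = ¥63,480
  → ¥95,270
  Less childcare facility credit ¥61,000 → ¥34,270

¥130,240 > ¥34,270, so the alternative floor tax is the binding amount.

¥130,240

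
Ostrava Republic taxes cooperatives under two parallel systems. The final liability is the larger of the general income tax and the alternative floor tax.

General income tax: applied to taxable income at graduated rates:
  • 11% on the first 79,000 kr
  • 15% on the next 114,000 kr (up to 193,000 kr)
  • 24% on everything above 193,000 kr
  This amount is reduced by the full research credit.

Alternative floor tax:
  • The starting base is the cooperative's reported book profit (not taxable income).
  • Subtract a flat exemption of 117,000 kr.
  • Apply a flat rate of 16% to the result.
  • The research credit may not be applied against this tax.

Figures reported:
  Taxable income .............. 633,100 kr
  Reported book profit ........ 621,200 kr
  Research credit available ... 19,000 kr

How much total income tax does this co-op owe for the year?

112,414 kr

General income tax:
  79,000 kr × 11% = 8,690 kr
  114,000 kr × 15% = 17,100 kr
  440,100 kr × 24% = 105,624 kr
  → 131,414 kr
  Less research credit 19,000 kr → 112,414 kr

Alternative floor tax:
  Base (reported book profit): 621,200 kr
  Less exemption 117,000 kr → base 504,200 kr
  504,200 kr × 16% = 80,672 kr

112,414 kr > 80,672 kr, so the general income tax governs.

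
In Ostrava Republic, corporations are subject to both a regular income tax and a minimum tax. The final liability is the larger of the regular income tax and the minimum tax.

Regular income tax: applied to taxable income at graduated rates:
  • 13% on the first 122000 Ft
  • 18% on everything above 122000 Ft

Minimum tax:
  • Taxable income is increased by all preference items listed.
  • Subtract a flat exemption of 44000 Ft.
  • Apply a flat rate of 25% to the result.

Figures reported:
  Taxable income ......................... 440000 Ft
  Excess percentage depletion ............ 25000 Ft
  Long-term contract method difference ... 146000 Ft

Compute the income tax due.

Minimum tax:
  Adjusted income: 440000 Ft + 25000 Ft + 146000 Ft = 611000 Ft
  Less exemption 44000 Ft → base 567000 Ft
  567000 Ft × 25% = 141750 Ft

Regular income tax:
  122000 Ft × 13% = 15860 Ft
  318000 Ft × 18% = 57240 Ft
  → 73100 Ft

141750 Ft > 73100 Ft, so the minimum tax is the binding amount.

141750 Ft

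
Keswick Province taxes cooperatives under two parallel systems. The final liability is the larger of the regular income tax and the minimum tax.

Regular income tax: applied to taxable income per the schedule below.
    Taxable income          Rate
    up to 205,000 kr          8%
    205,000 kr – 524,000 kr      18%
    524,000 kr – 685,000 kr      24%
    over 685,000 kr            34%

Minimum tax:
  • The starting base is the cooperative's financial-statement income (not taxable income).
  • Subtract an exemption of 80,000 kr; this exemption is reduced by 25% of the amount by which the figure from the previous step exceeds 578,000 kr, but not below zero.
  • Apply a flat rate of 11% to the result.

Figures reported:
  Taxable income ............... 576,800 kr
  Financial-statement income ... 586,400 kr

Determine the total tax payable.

Regular income tax:
  205,000 kr × 8% = 16,400 kr
  319,000 kr × 18% = 57,420 kr
  52,800 kr × 24% = 12,672 kr
  → 86,492 kr

Minimum tax:
  Base (financial-statement income): 586,400 kr
  Exemption: 80,000 kr − 25% × (586,400 kr − 578,000 kr) = 80,000 kr − 2,100 kr = 77,900 kr
  Base: 586,400 kr − 77,900 kr = 508,500 kr
  508,500 kr × 11% = 55,935 kr

86,492 kr > 55,935 kr, so the regular income tax governs.

86,492 kr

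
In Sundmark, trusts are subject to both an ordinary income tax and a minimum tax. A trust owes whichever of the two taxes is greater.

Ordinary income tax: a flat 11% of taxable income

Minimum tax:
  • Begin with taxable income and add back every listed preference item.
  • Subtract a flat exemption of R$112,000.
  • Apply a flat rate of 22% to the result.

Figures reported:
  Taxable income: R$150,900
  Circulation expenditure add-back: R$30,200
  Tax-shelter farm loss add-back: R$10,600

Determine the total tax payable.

R$17,534

Minimum tax:
  Adjusted income: R$150,900 + R$30,200 + R$10,600 = R$191,700
  Less exemption R$112,000 → base R$79,700
  R$79,700 × 22% = R$17,534

Ordinary income tax:
  R$150,900 × 11% = R$16,599

R$17,534 > R$16,599, so the minimum tax is the binding amount.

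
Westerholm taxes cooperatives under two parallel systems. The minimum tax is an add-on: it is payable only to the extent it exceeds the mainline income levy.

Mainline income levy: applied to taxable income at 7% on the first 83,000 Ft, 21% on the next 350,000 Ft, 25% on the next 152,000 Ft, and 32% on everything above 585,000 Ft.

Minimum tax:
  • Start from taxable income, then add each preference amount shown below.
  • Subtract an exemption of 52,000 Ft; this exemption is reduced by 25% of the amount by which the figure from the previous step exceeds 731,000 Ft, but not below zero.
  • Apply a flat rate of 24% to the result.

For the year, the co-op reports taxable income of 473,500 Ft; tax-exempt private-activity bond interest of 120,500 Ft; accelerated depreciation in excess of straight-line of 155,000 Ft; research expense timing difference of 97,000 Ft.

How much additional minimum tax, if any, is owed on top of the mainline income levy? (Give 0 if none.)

108,025 Ft

Mainline income levy:
  83,000 Ft × 7% = 5,810 Ft
  350,000 Ft × 21% = 73,500 Ft
  40,500 Ft × 25% = 10,125 Ft
  → 89,435 Ft

Minimum tax:
  Adjusted income: 473,500 Ft + 120,500 Ft + 155,000 Ft + 97,000 Ft = 846,000 Ft
  Exemption: 52,000 Ft − 25% × (846,000 Ft − 731,000 Ft) = 52,000 Ft − 28,750 Ft = 23,250 Ft
  Base: 846,000 Ft − 23,250 Ft = 822,750 Ft
  822,750 Ft × 24% = 197,460 Ft

Excess of minimum tax over mainline income levy: 197,460 Ft − 89,435 Ft = 108,025 Ft.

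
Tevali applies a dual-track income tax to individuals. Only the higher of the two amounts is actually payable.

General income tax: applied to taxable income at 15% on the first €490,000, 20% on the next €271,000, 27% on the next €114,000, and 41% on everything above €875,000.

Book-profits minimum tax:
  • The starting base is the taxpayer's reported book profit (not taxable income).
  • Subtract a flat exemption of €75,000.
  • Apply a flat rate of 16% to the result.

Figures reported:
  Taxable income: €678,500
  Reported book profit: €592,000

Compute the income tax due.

€111,200

Book-profits minimum tax:
  Base (reported book profit): €592,000
  Less exemption €75,000 → base €517,000
  €517,000 × 16% = €82,720

General income tax:
  €490,000 × 15% = €73,500
  €188,500 × 20% = €37,700
  → €111,200

€111,200 > €82,720, so the general income tax governs.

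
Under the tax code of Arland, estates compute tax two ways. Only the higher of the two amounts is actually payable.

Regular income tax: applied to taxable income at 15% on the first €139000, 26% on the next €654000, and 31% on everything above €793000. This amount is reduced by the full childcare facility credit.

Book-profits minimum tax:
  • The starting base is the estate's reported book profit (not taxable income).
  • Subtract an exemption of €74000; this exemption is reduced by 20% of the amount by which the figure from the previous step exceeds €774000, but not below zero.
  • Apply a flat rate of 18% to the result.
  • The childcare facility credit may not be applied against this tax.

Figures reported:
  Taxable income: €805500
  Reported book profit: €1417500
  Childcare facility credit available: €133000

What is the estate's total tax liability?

Regular income tax:
  €139000 × 15% = €20850
  €654000 × 26% = €170040
  €12500 × 31% = €3875
  → €194765
  Less childcare facility credit €133000 → €61765

Book-profits minimum tax:
  Base (reported book profit): €1417500
  Exemption: 20% × (€1417500 − €774000) = €128700 ≥ €74000, so the exemption is fully phased out
  Base: €1417500 − €0 = €1417500
  €1417500 × 18% = €255150

€255150 > €61765, so the book-profits minimum tax is the binding amount.

€255150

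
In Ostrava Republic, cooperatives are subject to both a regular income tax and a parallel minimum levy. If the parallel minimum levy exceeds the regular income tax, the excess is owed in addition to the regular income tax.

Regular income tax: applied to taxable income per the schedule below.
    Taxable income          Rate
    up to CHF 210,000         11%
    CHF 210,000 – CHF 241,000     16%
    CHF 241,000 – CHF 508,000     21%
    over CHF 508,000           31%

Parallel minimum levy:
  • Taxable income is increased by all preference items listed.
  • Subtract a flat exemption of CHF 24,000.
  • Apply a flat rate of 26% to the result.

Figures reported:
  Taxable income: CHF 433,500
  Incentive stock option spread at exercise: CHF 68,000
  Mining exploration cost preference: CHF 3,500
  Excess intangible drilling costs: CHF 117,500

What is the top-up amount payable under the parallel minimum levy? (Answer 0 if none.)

CHF 87,125

Parallel minimum levy:
  Adjusted income: CHF 433,500 + CHF 68,000 + CHF 3,500 + CHF 117,500 = CHF 622,500
  Less exemption CHF 24,000 → base CHF 598,500
  CHF 598,500 × 26% = CHF 155,610

Regular income tax:
  CHF 210,000 × 11% = CHF 23,100
  CHF 31,000 × 16% = CHF 4,960
  CHF 192,500 × 21% = CHF 40,425
  → CHF 68,485

Excess of parallel minimum levy over regular income tax: CHF 155,610 − CHF 68,485 = CHF 87,125.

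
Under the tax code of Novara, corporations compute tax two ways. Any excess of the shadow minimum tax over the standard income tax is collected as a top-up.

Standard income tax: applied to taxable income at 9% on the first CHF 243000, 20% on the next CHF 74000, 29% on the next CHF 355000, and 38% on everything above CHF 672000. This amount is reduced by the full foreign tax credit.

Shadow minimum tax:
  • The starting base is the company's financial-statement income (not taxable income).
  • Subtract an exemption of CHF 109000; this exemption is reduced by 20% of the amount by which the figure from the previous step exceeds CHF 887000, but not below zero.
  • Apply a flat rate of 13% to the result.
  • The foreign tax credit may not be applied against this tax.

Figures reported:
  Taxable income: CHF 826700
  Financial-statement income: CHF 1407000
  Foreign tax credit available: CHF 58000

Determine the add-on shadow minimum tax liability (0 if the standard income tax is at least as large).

Standard income tax:
  CHF 243000 × 9% = CHF 21870
  CHF 74000 × 20% = CHF 14800
  CHF 355000 × 29% = CHF 102950
  CHF 154700 × 38% = CHF 58786
  → CHF 198406
  Less foreign tax credit CHF 58000 → CHF 140406

Shadow minimum tax:
  Base (financial-statement income): CHF 1407000
  Exemption: CHF 109000 − 20% × (CHF 1407000 − CHF 887000) = CHF 109000 − CHF 104000 = CHF 5000
  Base: CHF 1407000 − CHF 5000 = CHF 1402000
  CHF 1402000 × 13% = CHF 182260

Excess of shadow minimum tax over standard income tax: CHF 182260 − CHF 140406 = CHF 41854.

CHF 41854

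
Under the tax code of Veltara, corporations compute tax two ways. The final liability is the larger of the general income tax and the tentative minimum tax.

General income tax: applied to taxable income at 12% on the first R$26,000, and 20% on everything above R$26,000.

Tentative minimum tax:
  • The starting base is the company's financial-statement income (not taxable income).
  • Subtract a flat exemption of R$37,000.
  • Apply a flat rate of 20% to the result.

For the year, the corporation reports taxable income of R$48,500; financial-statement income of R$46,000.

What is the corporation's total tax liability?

General income tax:
  R$26,000 × 12% = R$3,120
  R$22,500 × 20% = R$4,500
  → R$7,620

Tentative minimum tax:
  Base (financial-statement income): R$46,000
  Less exemption R$37,000 → base R$9,000
  R$9,000 × 20% = R$1,800

R$7,620 > R$1,800, so the general income tax governs.

R$7,620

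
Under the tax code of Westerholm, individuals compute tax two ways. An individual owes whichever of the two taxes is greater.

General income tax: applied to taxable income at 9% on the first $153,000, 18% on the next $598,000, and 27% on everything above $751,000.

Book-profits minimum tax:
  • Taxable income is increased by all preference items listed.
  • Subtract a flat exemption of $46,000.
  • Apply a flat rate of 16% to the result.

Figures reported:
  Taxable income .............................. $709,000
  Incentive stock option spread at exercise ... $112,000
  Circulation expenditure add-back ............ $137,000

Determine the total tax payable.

$145,920

Book-profits minimum tax:
  Adjusted income: $709,000 + $112,000 + $137,000 = $958,000
  Less exemption $46,000 → base $912,000
  $912,000 × 16% = $145,920

General income tax:
  $153,000 × 9% = $13,770
  $556,000 × 18% = $100,080
  → $113,850

$145,920 > $113,850, so the book-profits minimum tax is the binding amount.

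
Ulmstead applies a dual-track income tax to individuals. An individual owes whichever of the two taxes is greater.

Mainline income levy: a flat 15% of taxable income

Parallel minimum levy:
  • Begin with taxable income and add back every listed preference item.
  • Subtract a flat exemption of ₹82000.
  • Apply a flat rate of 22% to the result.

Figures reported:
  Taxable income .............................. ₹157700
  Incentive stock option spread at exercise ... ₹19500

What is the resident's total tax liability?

₹23655

Parallel minimum levy:
  Adjusted income: ₹157700 + ₹19500 = ₹177200
  Less exemption ₹82000 → base ₹95200
  ₹95200 × 22% = ₹20944

Mainline income levy:
  ₹157700 × 15% = ₹23655

₹23655 > ₹20944, so the mainline income levy governs.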